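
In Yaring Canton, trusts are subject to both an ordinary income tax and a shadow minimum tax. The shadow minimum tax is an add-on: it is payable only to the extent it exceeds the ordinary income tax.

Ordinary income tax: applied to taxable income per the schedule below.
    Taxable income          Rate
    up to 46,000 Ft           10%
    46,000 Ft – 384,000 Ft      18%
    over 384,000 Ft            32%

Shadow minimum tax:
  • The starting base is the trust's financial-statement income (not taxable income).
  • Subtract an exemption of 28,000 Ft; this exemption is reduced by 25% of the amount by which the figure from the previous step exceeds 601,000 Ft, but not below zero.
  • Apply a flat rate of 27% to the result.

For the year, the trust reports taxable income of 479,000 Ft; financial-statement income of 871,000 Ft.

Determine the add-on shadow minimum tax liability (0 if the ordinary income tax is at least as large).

139,330 Ft

Ordinary income tax:
  46,000 Ft × 10% = 4,600 Ft
  338,000 Ft × 18% = 60,840 Ft
  95,000 Ft × 32% = 30,400 Ft
  → 95,840 Ft

Shadow minimum tax:
  Base (financial-statement income): 871,000 Ft
  Exemption: 25% × (871,000 Ft − 601,000 Ft) = 67,500 Ft ≥ 28,000 Ft, so the exemption is fully phased out
  Base: 871,000 Ft − 0 Ft = 871,000 Ft
  871,000 Ft × 27% = 235,170 Ft

Excess of shadow minimum tax over ordinary income tax: 235,170 Ft − 95,840 Ft = 139,330 Ft.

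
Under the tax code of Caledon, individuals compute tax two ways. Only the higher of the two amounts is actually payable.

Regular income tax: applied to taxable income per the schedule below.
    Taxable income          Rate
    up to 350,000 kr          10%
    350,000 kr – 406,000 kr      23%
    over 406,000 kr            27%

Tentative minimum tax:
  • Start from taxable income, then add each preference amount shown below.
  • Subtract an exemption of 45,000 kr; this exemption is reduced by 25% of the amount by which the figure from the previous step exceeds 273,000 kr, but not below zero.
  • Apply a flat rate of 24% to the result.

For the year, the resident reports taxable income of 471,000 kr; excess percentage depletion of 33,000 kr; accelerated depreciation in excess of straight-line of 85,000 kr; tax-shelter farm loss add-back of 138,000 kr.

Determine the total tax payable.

Regular income tax:
  350,000 kr × 10% = 35,000 kr
  56,000 kr × 23% = 12,880 kr
  65,000 kr × 27% = 17,550 kr
  → 65,430 kr

Tentative minimum tax:
  Adjusted income: 471,000 kr + 33,000 kr + 85,000 kr + 138,000 kr = 727,000 kr
  Exemption: 25% × (727,000 kr − 273,000 kr) = 113,500 kr ≥ 45,000 kr, so the exemption is fully phased out
  Base: 727,000 kr − 0 kr = 727,000 kr
  727,000 kr × 24% = 174,480 kr

174,480 kr > 65,430 kr, so the tentative minimum tax is the binding amount.

174,480 kr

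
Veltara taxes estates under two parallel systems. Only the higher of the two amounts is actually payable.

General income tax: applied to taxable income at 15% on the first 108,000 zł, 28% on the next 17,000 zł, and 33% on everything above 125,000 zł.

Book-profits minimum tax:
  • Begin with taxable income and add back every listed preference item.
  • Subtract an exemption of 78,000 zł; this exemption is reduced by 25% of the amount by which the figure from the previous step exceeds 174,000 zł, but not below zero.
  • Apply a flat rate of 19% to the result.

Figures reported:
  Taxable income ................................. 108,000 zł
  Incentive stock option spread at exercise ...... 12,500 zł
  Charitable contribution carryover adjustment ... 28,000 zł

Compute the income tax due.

16,200 zł

General income tax:
  108,000 zł × 15% = 16,200 zł

Book-profits minimum tax:
  Adjusted income: 108,000 zł + 12,500 zł + 28,000 zł = 148,500 zł
  Exemption: 148,500 zł ≤ 174,000 zł, so full 78,000 zł applies
  Base: 148,500 zł − 78,000 zł = 70,500 zł
  70,500 zł × 19% = 13,395 zł

16,200 zł > 13,395 zł, so the general income tax governs.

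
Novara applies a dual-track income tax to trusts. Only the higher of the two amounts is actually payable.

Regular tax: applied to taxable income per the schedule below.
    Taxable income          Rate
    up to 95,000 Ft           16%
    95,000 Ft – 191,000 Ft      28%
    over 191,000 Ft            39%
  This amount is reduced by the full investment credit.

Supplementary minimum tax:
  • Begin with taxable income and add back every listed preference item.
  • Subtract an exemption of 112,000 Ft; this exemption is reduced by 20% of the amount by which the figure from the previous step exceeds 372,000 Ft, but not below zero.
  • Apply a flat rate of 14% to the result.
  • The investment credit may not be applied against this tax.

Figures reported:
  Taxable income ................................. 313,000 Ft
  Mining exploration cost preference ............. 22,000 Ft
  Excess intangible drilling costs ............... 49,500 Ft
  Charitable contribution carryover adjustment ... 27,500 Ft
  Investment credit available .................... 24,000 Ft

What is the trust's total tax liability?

Supplementary minimum tax:
  Adjusted income: 313,000 Ft + 22,000 Ft + 49,500 Ft + 27,500 Ft = 412,000 Ft
  Exemption: 112,000 Ft − 20% × (412,000 Ft − 372,000 Ft) = 112,000 Ft − 8,000 Ft = 104,000 Ft
  Base: 412,000 Ft − 104,000 Ft = 308,000 Ft
  308,000 Ft × 14% = 43,120 Ft

Regular tax:
  95,000 Ft × 16% = 15,200 Ft
  96,000 Ft × 28% = 26,880 Ft
  122,000 Ft × 39% = 47,580 Ft
  → 89,660 Ft
  Less investment credit 24,000 Ft → 65,660 Ft

65,660 Ft > 43,120 Ft, so the regular tax governs.

65,660 Ft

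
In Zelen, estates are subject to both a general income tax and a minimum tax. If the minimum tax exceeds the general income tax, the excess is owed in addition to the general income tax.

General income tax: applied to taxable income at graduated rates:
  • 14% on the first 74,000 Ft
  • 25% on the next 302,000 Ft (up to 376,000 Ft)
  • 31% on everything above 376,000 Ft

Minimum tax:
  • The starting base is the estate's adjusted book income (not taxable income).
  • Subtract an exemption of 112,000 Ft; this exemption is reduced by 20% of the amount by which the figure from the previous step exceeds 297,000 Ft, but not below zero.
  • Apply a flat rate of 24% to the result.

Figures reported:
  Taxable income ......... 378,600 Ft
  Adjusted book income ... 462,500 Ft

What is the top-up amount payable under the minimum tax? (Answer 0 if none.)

5,398 Ft

General income tax:
  74,000 Ft × 14% = 10,360 Ft
  302,000 Ft × 25% = 75,500 Ft
  2,600 Ft × 31% = 806 Ft
  → 86,666 Ft

Minimum tax:
  Base (adjusted book income): 462,500 Ft
  Exemption: 112,000 Ft − 20% × (462,500 Ft − 297,000 Ft) = 112,000 Ft − 33,100 Ft = 78,900 Ft
  Base: 462,500 Ft − 78,900 Ft = 383,600 Ft
  383,600 Ft × 24% = 92,064 Ft

Excess of minimum tax over general income tax: 92,064 Ft − 86,666 Ft = 5,398 Ft.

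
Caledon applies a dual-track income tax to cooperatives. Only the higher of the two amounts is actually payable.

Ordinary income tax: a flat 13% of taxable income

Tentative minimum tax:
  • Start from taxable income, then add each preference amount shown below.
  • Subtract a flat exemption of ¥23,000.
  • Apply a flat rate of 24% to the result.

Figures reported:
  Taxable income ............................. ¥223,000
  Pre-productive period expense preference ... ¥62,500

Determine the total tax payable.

¥63,000

Tentative minimum tax:
  Adjusted income: ¥223,000 + ¥62,500 = ¥285,500
  Less exemption ¥23,000 → base ¥262,500
  ¥262,500 × 24% = ¥63,000

Ordinary income tax:
  ¥223,000 × 13% = ¥28,990

¥63,000 > ¥28,990, so the tentative minimum tax is the binding amount.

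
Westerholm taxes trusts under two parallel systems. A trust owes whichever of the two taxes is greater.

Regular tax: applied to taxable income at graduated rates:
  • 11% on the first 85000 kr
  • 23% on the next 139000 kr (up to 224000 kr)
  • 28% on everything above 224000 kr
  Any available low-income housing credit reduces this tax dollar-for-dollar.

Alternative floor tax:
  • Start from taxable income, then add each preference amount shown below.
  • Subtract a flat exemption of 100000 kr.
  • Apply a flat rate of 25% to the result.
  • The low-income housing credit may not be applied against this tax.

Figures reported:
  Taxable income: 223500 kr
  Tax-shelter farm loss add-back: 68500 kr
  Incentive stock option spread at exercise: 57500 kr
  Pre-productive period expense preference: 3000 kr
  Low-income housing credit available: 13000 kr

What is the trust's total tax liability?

63125 kr

Regular tax:
  85000 kr × 11% = 9350 kr
  138500 kr × 23% = 31855 kr
  → 41205 kr
  Less low-income housing credit 13000 kr → 28205 kr

Alternative floor tax:
  Adjusted income: 223500 kr + 68500 kr + 57500 kr + 3000 kr = 352500 kr
  Less exemption 100000 kr → base 252500 kr
  252500 kr × 25% = 63125 kr

63125 kr > 28205 kr, so the alternative floor tax is the binding amount.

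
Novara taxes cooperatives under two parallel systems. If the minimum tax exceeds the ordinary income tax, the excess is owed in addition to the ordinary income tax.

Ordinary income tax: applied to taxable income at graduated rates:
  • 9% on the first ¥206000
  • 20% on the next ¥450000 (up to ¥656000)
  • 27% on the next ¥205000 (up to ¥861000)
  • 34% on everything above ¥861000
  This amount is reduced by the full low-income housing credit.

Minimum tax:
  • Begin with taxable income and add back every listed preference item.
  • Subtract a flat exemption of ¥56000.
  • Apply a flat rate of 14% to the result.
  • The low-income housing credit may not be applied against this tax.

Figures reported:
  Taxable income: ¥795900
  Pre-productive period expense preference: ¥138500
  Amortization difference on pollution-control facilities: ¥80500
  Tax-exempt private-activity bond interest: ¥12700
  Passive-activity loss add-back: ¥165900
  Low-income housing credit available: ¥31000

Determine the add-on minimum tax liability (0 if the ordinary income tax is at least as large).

Minimum tax:
  Adjusted income: ¥795900 + ¥138500 + ¥80500 + ¥12700 + ¥165900 = ¥1193500
  Less exemption ¥56000 → base ¥1137500
  ¥1137500 × 14% = ¥159250

Ordinary income tax:
  ¥206000 × 9% = ¥18540
  ¥450000 × 20% = ¥90000
  ¥139900 × 27% = ¥37773
  → ¥146313
  Less low-income housing credit ¥31000 → ¥115313

Excess of minimum tax over ordinary income tax: ¥159250 − ¥115313 = ¥43937.

¥43937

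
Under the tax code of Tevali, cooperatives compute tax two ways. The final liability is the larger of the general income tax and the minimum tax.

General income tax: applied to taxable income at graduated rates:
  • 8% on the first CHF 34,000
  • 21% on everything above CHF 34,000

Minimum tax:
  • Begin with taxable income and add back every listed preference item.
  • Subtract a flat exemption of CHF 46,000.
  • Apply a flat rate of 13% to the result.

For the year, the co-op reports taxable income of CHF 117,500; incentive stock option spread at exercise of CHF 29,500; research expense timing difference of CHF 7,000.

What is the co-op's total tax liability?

Minimum tax:
  Adjusted income: CHF 117,500 + CHF 29,500 + CHF 7,000 = CHF 154,000
  Less exemption CHF 46,000 → base CHF 108,000
  CHF 108,000 × 13% = CHF 14,040

General income tax:
  CHF 34,000 × 8% = CHF 2,720
  CHF 83,500 × 21% = CHF 17,535
  → CHF 20,255

CHF 20,255 > CHF 14,040, so the general income tax governs.

CHF 20,255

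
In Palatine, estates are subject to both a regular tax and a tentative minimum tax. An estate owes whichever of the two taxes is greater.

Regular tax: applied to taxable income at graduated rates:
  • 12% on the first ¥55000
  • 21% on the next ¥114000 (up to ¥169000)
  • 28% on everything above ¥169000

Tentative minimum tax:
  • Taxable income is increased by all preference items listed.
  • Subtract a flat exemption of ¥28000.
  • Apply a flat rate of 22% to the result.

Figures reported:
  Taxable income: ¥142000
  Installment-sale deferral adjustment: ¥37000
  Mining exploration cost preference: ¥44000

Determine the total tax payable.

Tentative minimum tax:
  Adjusted income: ¥142000 + ¥37000 + ¥44000 = ¥223000
  Less exemption ¥28000 → base ¥195000
  ¥195000 × 22% = ¥42900

Regular tax:
  ¥55000 × 12% = ¥6600
  ¥87000 × 21% = ¥18270
  → ¥24870

¥42900 > ¥24870, so the tentative minimum tax is the binding amount.

¥42900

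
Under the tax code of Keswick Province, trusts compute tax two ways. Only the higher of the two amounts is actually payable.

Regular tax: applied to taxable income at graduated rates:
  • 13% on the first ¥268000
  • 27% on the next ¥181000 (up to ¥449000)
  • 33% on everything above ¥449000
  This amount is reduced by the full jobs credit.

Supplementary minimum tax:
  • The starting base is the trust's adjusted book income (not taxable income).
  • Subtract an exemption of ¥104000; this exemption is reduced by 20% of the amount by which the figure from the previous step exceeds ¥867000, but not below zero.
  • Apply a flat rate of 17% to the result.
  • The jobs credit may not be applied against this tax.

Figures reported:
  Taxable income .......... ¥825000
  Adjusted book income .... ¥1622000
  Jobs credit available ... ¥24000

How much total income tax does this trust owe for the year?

¥275740

Regular tax:
  ¥268000 × 13% = ¥34840
  ¥181000 × 27% = ¥48870
  ¥376000 × 33% = ¥124080
  → ¥207790
  Less jobs credit ¥24000 → ¥183790

Supplementary minimum tax:
  Base (adjusted book income): ¥1622000
  Exemption: 20% × (¥1622000 − ¥867000) = ¥151000 ≥ ¥104000, so the exemption is fully phased out
  Base: ¥1622000 − ¥0 = ¥1622000
  ¥1622000 × 17% = ¥275740

¥275740 > ¥183790, so the supplementary minimum tax is the binding amount.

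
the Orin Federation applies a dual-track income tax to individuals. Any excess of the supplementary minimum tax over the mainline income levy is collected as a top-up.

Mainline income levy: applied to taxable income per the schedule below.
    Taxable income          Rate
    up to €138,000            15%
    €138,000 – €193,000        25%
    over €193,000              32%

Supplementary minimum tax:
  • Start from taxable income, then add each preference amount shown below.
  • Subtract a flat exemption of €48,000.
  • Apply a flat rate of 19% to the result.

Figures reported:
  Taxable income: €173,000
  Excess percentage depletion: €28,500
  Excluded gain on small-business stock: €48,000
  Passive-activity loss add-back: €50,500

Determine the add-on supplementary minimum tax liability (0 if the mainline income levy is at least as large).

Supplementary minimum tax:
  Adjusted income: €173,000 + €28,500 + €48,000 + €50,500 = €300,000
  Less exemption €48,000 → base €252,000
  €252,000 × 19% = €47,880

Mainline income levy:
  €138,000 × 15% = €20,700
  €35,000 × 25% = €8,750
  → €29,450

Excess of supplementary minimum tax over mainline income levy: €47,880 − €29,450 = €18,430.

€18,430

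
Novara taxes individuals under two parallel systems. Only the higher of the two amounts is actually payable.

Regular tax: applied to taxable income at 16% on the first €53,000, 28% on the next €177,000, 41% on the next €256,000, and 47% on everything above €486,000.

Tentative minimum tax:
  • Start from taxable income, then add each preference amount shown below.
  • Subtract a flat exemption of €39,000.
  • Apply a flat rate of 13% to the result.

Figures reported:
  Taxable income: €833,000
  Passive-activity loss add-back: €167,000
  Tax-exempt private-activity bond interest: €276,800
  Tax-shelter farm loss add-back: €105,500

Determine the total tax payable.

€326,090

Tentative minimum tax:
  Adjusted income: €833,000 + €167,000 + €276,800 + €105,500 = €1,382,300
  Less exemption €39,000 → base €1,343,300
  €1,343,300 × 13% = €174,629

Regular tax:
  €53,000 × 16% = €8,480
  €177,000 × 28% = €49,560
  €256,000 × 41% = €104,960
  €347,000 × 47% = €163,090
  → €326,090

€326,090 > €174,629, so the regular tax governs.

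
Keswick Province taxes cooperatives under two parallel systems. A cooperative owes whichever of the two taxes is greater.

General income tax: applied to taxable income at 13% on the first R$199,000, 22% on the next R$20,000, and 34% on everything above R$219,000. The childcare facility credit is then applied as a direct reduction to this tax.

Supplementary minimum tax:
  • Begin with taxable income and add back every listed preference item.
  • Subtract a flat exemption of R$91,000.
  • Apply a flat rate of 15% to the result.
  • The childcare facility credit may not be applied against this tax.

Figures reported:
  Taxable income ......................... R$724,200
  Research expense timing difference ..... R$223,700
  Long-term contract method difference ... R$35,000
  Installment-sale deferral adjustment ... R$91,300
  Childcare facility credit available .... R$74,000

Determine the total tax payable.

General income tax:
  R$199,000 × 13% = R$25,870
  R$20,000 × 22% = R$4,400
  R$505,200 × 34% = R$171,768
  → R$202,038
  Less childcare facility credit R$74,000 → R$128,038

Supplementary minimum tax:
  Adjusted income: R$724,200 + R$223,700 + R$35,000 + R$91,300 = R$1,074,200
  Less exemption R$91,000 → base R$983,200
  R$983,200 × 15% = R$147,480

R$147,480 > R$128,038, so the supplementary minimum tax is the binding amount.

R$147,480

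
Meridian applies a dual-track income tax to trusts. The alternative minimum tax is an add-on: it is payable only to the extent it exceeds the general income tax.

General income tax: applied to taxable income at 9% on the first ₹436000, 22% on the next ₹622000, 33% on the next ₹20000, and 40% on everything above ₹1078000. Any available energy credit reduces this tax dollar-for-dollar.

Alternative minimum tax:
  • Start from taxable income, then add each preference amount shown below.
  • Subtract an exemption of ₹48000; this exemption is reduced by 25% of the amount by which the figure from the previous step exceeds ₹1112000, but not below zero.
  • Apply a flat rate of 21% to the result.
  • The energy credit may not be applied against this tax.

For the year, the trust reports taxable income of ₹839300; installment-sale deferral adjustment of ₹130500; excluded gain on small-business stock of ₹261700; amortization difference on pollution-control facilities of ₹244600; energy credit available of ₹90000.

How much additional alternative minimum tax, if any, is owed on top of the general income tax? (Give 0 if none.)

₹272015

General income tax:
  ₹436000 × 9% = ₹39240
  ₹403300 × 22% = ₹88726
  → ₹127966
  Less energy credit ₹90000 → ₹37966

Alternative minimum tax:
  Adjusted income: ₹839300 + ₹130500 + ₹261700 + ₹244600 = ₹1476100
  Exemption: 25% × (₹1476100 − ₹1112000) = ₹91025 ≥ ₹48000, so the exemption is fully phased out
  Base: ₹1476100 − ₹0 = ₹1476100
  ₹1476100 × 21% = ₹309981

Excess of alternative minimum tax over general income tax: ₹309981 − ₹37966 = ₹272015.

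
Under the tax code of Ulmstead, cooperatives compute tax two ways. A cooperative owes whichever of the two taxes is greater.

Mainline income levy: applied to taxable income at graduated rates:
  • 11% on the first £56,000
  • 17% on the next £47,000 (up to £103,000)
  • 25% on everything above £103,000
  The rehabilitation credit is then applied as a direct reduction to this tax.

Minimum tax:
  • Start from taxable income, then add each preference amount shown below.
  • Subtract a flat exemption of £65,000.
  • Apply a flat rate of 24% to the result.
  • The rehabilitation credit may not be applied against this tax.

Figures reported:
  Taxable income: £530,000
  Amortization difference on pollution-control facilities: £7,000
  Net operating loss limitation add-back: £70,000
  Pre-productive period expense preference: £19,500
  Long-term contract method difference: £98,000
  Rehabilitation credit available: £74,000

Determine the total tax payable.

£158,280

Minimum tax:
  Adjusted income: £530,000 + £7,000 + £70,000 + £19,500 + £98,000 = £724,500
  Less exemption £65,000 → base £659,500
  £659,500 × 24% = £158,280

Mainline income levy:
  £56,000 × 11% = £6,160
  £47,000 × 17% = £7,990
  £427,000 × 25% = £106,750
  → £120,900
  Less rehabilitation credit £74,000 → £46,900

£158,280 > £46,900, so the minimum tax is the binding amount.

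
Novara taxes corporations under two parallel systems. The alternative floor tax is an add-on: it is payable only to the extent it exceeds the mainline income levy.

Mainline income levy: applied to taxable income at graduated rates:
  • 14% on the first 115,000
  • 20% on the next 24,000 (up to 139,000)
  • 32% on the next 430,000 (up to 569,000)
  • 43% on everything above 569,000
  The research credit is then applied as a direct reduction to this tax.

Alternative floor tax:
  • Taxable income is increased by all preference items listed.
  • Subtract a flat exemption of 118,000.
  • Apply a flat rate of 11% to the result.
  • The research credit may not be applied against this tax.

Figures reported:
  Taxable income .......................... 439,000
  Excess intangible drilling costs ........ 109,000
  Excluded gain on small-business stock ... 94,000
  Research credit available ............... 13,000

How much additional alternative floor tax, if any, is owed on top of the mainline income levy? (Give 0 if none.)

0

Mainline income levy:
  115,000 × 14% = 16,100
  24,000 × 20% = 4,800
  300,000 × 32% = 96,000
  → 116,900
  Less research credit 13,000 → 103,900

Alternative floor tax:
  Adjusted income: 439,000 + 109,000 + 94,000 = 642,000
  Less exemption 118,000 → base 524,000
  524,000 × 11% = 57,640

57,640 ≤ 103,900, so no add-on is due.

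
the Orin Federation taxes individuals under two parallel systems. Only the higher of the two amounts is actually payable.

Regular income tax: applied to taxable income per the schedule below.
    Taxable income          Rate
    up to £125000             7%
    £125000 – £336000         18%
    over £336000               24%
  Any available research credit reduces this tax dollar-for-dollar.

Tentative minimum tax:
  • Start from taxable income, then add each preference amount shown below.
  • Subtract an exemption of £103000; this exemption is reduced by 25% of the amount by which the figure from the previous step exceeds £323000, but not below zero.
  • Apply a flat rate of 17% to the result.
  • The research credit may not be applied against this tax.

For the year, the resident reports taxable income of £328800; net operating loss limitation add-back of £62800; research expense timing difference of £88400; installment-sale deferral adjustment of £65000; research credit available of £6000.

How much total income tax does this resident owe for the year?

Tentative minimum tax:
  Adjusted income: £328800 + £62800 + £88400 + £65000 = £545000
  Exemption: £103000 − 25% × (£545000 − £323000) = £103000 − £55500 = £47500
  Base: £545000 − £47500 = £497500
  £497500 × 17% = £84575

Regular income tax:
  £125000 × 7% = £8750
  £203800 × 18% = £36684
  → £45434
  Less research credit £6000 → £39434

£84575 > £39434, so the tentative minimum tax is the binding amount.

£84575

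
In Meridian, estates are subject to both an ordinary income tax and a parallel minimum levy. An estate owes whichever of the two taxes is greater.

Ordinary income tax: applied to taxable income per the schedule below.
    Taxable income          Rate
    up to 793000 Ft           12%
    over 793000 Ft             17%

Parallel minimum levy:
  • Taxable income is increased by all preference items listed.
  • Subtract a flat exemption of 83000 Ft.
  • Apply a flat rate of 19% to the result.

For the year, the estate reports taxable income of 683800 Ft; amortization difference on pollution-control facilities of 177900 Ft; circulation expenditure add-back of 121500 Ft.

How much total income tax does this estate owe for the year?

171038 Ft

Parallel minimum levy:
  Adjusted income: 683800 Ft + 177900 Ft + 121500 Ft = 983200 Ft
  Less exemption 83000 Ft → base 900200 Ft
  900200 Ft × 19% = 171038 Ft

Ordinary income tax:
  683800 Ft × 12% = 82056 Ft

171038 Ft > 82056 Ft, so the parallel minimum levy is the binding amount.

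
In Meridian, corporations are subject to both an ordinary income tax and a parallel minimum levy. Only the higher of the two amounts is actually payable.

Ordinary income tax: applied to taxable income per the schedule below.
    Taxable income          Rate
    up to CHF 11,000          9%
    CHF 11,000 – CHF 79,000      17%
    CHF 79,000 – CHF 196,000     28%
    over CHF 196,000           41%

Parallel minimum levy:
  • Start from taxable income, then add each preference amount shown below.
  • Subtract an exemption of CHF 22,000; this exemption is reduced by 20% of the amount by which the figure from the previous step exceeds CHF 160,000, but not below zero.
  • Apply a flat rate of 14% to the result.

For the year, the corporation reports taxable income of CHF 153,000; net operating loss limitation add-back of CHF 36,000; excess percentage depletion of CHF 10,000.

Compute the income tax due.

Ordinary income tax:
  CHF 11,000 × 9% = CHF 990
  CHF 68,000 × 17% = CHF 11,560
  CHF 74,000 × 28% = CHF 20,720
  → CHF 33,270

Parallel minimum levy:
  Adjusted income: CHF 153,000 + CHF 36,000 + CHF 10,000 = CHF 199,000
  Exemption: CHF 22,000 − 20% × (CHF 199,000 − CHF 160,000) = CHF 22,000 − CHF 7,800 = CHF 14,200
  Base: CHF 199,000 − CHF 14,200 = CHF 184,800
  CHF 184,800 × 14% = CHF 25,872

CHF 33,270 > CHF 25,872, so the ordinary income tax governs.

CHF 33,270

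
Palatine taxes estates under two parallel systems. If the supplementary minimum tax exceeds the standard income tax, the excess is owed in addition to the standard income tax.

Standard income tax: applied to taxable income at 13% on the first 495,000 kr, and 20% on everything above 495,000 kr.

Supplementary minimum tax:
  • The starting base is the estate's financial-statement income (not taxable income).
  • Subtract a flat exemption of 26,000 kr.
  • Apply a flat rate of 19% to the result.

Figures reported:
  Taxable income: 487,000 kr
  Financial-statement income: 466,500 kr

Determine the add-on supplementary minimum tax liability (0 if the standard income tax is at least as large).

Supplementary minimum tax:
  Base (financial-statement income): 466,500 kr
  Less exemption 26,000 kr → base 440,500 kr
  440,500 kr × 19% = 83,695 kr

Standard income tax:
  487,000 kr × 13% = 63,310 kr

Excess of supplementary minimum tax over standard income tax: 83,695 kr − 63,310 kr = 20,385 kr.

20,385 kr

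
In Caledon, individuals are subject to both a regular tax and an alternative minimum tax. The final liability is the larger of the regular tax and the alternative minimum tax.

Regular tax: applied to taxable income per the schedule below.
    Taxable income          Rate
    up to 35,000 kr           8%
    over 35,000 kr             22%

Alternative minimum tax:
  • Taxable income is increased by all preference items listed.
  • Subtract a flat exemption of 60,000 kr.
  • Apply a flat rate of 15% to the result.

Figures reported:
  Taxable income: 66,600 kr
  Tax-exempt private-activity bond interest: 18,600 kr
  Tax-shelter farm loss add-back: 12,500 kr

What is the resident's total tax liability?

Regular tax:
  35,000 kr × 8% = 2,800 kr
  31,600 kr × 22% = 6,952 kr
  → 9,752 kr

Alternative minimum tax:
  Adjusted income: 66,600 kr + 18,600 kr + 12,500 kr = 97,700 kr
  Less exemption 60,000 kr → base 37,700 kr
  37,700 kr × 15% = 5,655 kr

9,752 kr > 5,655 kr, so the regular tax governs.

9,752 kr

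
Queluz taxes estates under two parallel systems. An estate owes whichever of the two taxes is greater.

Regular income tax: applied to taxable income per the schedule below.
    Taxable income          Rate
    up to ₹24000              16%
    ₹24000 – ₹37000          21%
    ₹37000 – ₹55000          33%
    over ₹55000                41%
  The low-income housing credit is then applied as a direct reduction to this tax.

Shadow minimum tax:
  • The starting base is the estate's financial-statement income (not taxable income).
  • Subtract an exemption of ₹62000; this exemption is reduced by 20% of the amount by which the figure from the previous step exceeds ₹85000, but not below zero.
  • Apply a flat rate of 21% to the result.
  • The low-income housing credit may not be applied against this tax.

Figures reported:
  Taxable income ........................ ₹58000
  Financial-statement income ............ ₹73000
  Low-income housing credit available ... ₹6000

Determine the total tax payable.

₹7740

Regular income tax:
  ₹24000 × 16% = ₹3840
  ₹13000 × 21% = ₹2730
  ₹18000 × 33% = ₹5940
  ₹3000 × 41% = ₹1230
  → ₹13740
  Less low-income housing credit ₹6000 → ₹7740

Shadow minimum tax:
  Base (financial-statement income): ₹73000
  Exemption: ₹73000 ≤ ₹85000, so full ₹62000 applies
  Base: ₹73000 − ₹62000 = ₹11000
  ₹11000 × 21% = ₹2310

₹7740 > ₹2310, so the regular income tax governs.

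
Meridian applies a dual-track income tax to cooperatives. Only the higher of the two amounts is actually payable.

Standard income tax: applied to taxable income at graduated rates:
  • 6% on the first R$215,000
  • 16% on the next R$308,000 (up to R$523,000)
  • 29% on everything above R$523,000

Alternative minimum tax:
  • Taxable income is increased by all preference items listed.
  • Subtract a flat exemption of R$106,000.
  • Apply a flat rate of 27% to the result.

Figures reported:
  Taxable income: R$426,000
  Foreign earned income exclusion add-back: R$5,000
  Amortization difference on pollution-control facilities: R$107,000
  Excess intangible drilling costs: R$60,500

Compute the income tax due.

R$132,975

Alternative minimum tax:
  Adjusted income: R$426,000 + R$5,000 + R$107,000 + R$60,500 = R$598,500
  Less exemption R$106,000 → base R$492,500
  R$492,500 × 27% = R$132,975

Standard income tax:
  R$215,000 × 6% = R$12,900
  R$211,000 × 16% = R$33,760
  → R$46,660

R$132,975 > R$46,660, so the alternative minimum tax is the binding amount.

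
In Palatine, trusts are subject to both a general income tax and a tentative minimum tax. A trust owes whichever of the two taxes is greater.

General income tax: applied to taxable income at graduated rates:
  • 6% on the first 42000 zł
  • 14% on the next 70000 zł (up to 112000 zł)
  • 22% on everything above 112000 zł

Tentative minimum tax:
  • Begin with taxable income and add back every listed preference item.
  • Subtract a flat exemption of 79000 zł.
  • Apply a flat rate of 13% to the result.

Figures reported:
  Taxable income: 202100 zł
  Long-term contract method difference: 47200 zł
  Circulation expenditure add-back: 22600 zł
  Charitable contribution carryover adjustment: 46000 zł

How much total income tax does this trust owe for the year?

General income tax:
  42000 zł × 6% = 2520 zł
  70000 zł × 14% = 9800 zł
  90100 zł × 22% = 19822 zł
  → 32142 zł

Tentative minimum tax:
  Adjusted income: 202100 zł + 47200 zł + 22600 zł + 46000 zł = 317900 zł
  Less exemption 79000 zł → base 238900 zł
  238900 zł × 13% = 31057 zł

32142 zł > 31057 zł, so the general income tax governs.

32142 zł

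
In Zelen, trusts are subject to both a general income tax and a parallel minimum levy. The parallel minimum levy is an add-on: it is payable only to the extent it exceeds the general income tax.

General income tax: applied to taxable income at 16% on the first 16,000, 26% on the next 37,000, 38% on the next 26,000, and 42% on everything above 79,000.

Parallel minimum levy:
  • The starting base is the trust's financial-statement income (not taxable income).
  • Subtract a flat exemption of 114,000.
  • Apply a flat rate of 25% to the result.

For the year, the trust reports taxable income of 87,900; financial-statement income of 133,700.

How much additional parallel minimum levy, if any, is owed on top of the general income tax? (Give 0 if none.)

0

General income tax:
  16,000 × 16% = 2,560
  37,000 × 26% = 9,620
  26,000 × 38% = 9,880
  8,900 × 42% = 3,738
  → 25,798

Parallel minimum levy:
  Base (financial-statement income): 133,700
  Less exemption 114,000 → base 19,700
  19,700 × 25% = 4,925

4,925 ≤ 25,798, so no add-on is due.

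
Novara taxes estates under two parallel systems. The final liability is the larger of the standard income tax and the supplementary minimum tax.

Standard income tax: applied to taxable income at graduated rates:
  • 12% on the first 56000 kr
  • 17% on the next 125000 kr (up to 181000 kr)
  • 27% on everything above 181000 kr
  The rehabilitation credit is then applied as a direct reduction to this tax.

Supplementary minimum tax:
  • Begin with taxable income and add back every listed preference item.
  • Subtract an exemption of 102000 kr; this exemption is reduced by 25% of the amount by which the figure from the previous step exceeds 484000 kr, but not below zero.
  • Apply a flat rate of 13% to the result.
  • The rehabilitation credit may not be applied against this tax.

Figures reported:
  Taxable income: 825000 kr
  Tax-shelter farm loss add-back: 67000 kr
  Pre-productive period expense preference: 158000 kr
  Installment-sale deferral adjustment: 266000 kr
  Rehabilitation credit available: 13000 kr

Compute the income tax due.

Supplementary minimum tax:
  Adjusted income: 825000 kr + 67000 kr + 158000 kr + 266000 kr = 1316000 kr
  Exemption: 25% × (1316000 kr − 484000 kr) = 208000 kr ≥ 102000 kr, so the exemption is fully phased out
  Base: 1316000 kr − 0 kr = 1316000 kr
  1316000 kr × 13% = 171080 kr

Standard income tax:
  56000 kr × 12% = 6720 kr
  125000 kr × 17% = 21250 kr
  644000 kr × 27% = 173880 kr
  → 201850 kr
  Less rehabilitation credit 13000 kr → 188850 kr

188850 kr > 171080 kr, so the standard income tax governs.

188850 kr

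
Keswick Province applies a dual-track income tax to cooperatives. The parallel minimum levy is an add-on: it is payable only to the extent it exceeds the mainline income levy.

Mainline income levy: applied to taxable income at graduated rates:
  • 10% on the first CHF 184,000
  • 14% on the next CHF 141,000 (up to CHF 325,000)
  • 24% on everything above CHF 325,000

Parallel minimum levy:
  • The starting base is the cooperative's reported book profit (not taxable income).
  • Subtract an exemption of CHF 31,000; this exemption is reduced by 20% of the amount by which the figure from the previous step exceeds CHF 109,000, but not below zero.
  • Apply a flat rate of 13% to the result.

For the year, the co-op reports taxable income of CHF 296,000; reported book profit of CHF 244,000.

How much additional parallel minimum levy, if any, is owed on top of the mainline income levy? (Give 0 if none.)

CHF 0

Mainline income levy:
  CHF 184,000 × 10% = CHF 18,400
  CHF 112,000 × 14% = CHF 15,680
  → CHF 34,080

Parallel minimum levy:
  Base (reported book profit): CHF 244,000
  Exemption: CHF 31,000 − 20% × (CHF 244,000 − CHF 109,000) = CHF 31,000 − CHF 27,000 = CHF 4,000
  Base: CHF 244,000 − CHF 4,000 = CHF 240,000
  CHF 240,000 × 13% = CHF 31,200

CHF 31,200 ≤ CHF 34,080, so no add-on is due.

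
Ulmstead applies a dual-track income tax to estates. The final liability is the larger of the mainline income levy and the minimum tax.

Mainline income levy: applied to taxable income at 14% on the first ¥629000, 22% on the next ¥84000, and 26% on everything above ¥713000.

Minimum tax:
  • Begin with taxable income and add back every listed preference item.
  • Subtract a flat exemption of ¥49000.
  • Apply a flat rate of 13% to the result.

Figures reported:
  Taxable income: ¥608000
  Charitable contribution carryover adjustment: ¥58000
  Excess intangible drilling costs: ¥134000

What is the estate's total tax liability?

Mainline income levy:
  ¥608000 × 14% = ¥85120

Minimum tax:
  Adjusted income: ¥608000 + ¥58000 + ¥134000 = ¥800000
  Less exemption ¥49000 → base ¥751000
  ¥751000 × 13% = ¥97630

¥97630 > ¥85120, so the minimum tax is the binding amount.

¥97630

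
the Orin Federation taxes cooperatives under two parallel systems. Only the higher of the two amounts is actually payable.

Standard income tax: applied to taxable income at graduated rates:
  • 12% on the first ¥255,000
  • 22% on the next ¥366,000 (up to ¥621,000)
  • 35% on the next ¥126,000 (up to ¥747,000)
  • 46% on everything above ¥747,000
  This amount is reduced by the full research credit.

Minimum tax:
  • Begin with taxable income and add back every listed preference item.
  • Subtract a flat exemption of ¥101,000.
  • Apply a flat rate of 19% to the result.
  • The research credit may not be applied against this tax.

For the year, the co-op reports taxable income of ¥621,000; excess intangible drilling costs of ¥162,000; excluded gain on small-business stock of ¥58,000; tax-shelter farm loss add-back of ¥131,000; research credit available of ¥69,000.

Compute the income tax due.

Minimum tax:
  Adjusted income: ¥621,000 + ¥162,000 + ¥58,000 + ¥131,000 = ¥972,000
  Less exemption ¥101,000 → base ¥871,000
  ¥871,000 × 19% = ¥165,490

Standard income tax:
  ¥255,000 × 12% = ¥30,600
  ¥366,000 × 22% = ¥80,520
  → ¥111,120
  Less research credit ¥69,000 → ¥42,120

¥165,490 > ¥42,120, so the minimum tax is the binding amount.

¥165,490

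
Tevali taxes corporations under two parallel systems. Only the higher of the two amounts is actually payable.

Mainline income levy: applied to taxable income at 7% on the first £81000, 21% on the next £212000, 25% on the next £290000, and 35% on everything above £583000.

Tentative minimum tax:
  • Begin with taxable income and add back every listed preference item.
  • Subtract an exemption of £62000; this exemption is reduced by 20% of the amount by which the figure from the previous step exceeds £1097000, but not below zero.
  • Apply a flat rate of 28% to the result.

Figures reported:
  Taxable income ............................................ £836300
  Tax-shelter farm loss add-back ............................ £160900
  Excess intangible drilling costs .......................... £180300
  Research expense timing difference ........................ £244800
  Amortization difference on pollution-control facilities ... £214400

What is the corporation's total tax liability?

£458276

Mainline income levy:
  £81000 × 7% = £5670
  £212000 × 21% = £44520
  £290000 × 25% = £72500
  £253300 × 35% = £88655
  → £211345

Tentative minimum tax:
  Adjusted income: £836300 + £160900 + £180300 + £244800 + £214400 = £1636700
  Exemption: 20% × (£1636700 − £1097000) = £107940 ≥ £62000, so the exemption is fully phased out
  Base: £1636700 − £0 = £1636700
  £1636700 × 28% = £458276

£458276 > £211345, so the tentative minimum tax is the binding amount.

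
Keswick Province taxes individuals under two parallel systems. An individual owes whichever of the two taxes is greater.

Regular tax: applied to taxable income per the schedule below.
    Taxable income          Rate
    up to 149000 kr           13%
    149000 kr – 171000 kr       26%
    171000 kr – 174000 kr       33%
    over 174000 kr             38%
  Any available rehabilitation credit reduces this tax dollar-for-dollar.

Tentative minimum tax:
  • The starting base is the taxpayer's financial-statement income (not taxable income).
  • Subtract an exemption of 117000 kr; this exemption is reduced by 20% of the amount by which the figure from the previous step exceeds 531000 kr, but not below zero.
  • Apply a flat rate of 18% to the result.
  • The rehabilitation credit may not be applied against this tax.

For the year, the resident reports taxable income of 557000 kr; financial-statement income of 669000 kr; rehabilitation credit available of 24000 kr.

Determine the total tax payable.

147620 kr

Regular tax:
  149000 kr × 13% = 19370 kr
  22000 kr × 26% = 5720 kr
  3000 kr × 33% = 990 kr
  383000 kr × 38% = 145540 kr
  → 171620 kr
  Less rehabilitation credit 24000 kr → 147620 kr

Tentative minimum tax:
  Base (financial-statement income): 669000 kr
  Exemption: 117000 kr − 20% × (669000 kr − 531000 kr) = 117000 kr − 27600 kr = 89400 kr
  Base: 669000 kr − 89400 kr = 579600 kr
  579600 kr × 18% = 104328 kr

147620 kr > 104328 kr, so the regular tax governs.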